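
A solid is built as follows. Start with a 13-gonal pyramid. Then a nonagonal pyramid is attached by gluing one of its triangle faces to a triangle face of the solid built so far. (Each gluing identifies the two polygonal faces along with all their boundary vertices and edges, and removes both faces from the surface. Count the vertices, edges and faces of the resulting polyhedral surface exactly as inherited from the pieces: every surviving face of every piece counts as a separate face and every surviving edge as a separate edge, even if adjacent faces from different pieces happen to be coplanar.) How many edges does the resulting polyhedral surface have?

A 13-gonal pyramid: V=14, E=26, F=14.
Attach a nonagonal pyramid (V=10, E=18, F=10) along a 3-gon: merge 3 vertices and 3 edges, delete both glued faces → V=21, E=41, F=22.
Check: V − E + F = 21 − 41 + 22 = 2.

41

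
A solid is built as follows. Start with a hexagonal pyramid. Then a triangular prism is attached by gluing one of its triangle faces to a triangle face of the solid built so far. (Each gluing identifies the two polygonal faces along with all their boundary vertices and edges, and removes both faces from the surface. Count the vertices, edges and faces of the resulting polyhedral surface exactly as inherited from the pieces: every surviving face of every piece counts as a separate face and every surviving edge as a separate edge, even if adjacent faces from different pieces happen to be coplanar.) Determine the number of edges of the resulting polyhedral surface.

18

A hexagonal pyramid: V=7, E=12, F=7.
Attach a triangular prism (V=6, E=9, F=5) along a 3-gon: merge 3 vertices and 3 edges, delete both glued faces → V=10, E=18, F=10.
Check: V − E + F = 10 − 18 + 10 = 2.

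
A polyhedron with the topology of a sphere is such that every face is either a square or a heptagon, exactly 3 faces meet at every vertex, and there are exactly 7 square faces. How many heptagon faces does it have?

Let x be the number of heptagons; then F = 7 + x.
Edge–face incidences: 2E = 4·7 + 7·x = 28 + 7x.
Every vertex has degree 3, so 3V = 2E.
Euler: V − E + F = 2 ⇒ (2E)/3 − E + (7 + x) = 2.
Multiply by 6: 2·(2E) − 3·(2E) + 6·(7 + x) = 12, i.e. 42 + 6x − (28 + 7x) = 12.
Collecting terms: −x + 14 = 12, so −x = −2, so x = 2.
Then 2E = 28 + 7·2 = 42, so E = 21, V = 2E/3 = 14, F = 7 + 2 = 9.

2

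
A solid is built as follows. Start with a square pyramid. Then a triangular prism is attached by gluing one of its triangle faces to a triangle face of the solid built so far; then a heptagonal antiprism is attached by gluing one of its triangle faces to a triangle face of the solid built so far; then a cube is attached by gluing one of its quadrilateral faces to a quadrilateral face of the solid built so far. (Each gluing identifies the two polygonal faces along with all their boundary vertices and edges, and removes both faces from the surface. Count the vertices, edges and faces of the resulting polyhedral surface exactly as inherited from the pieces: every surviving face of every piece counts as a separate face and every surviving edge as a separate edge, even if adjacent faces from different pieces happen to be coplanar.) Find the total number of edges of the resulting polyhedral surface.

A square pyramid: V=5, E=8, F=5.
Attach a triangular prism (V=6, E=9, F=5) along a 3-gon: merge 3 vertices and 3 edges, delete both glued faces → V=8, E=14, F=8.
Attach a heptagonal antiprism (V=14, E=28, F=16) along a 3-gon: merge 3 vertices and 3 edges, delete both glued faces → V=19, E=39, F=22.
Attach a cube (V=8, E=12, F=6) along a 4-gon: merge 4 vertices and 4 edges, delete both glued faces → V=23, E=47, F=26.
Check: V − E + F = 23 − 47 + 26 = 2.

47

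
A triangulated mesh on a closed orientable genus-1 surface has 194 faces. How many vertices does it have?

97

χ = 2 − 2·1 = 0, and every face is a triangle so 3F = 2E.
E = 3·194/2 = 291. Then V = 0 + E − F = 0 + 291 − 194 = 97.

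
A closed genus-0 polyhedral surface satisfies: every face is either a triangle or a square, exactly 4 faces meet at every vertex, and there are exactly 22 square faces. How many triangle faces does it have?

Let x be the number of triangles; then F = 22 + x.
Edge–face incidences: 2E = 4·22 + 3·x = 88 + 3x.
Every vertex has degree 4, so 4V = 2E.
Euler: V − E + F = 2 ⇒ (2E)/4 − E + (22 + x) = 2.
Multiply by 8: 2·(2E) − 4·(2E) + 8·(22 + x) = 16, i.e. 176 + 8x − 2·(88 + 3x) = 16.
Collecting terms: 2x = 16, so x = 8.
Then 2E = 88 + 3·8 = 112, so E = 56, V = 2E/4 = 28, F = 22 + 8 = 30.

8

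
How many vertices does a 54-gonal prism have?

108

A prism on an n-gon has two n-gon bases and n rectangular sides: V = 2·54 = 108, E = 3·54 = 162, F = 54 + 2 = 56.
Check: V − E + F = 108 − 162 + 56 = 2.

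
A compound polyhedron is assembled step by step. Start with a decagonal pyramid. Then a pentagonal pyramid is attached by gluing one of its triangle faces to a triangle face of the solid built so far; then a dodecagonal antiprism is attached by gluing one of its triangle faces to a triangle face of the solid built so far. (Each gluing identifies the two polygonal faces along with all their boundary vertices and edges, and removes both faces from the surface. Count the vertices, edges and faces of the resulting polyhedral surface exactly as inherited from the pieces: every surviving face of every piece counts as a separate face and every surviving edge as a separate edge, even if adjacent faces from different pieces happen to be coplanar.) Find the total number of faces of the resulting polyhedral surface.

39

A decagonal pyramid: V=11, E=20, F=11.
Attach a pentagonal pyramid (V=6, E=10, F=6) along a 3-gon: merge 3 vertices and 3 edges, delete both glued faces → V=14, E=27, F=15.
Attach a dodecagonal antiprism (V=24, E=48, F=26) along a 3-gon: merge 3 vertices and 3 edges, delete both glued faces → V=35, E=72, F=39.
Check: V − E + F = 35 − 72 + 39 = 2.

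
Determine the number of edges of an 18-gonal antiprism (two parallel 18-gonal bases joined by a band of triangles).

72

An antiprism on an n-gon has two n-gon caps and 2n triangles: V = 2·18 = 36, E = 4·18 = 72, F = 2·18 + 2 = 38.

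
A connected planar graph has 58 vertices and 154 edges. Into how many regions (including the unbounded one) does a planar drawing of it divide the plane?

98

Euler's formula for a connected plane graph: V − E + F = 2, so F = 2 − 58 + 154 = 98.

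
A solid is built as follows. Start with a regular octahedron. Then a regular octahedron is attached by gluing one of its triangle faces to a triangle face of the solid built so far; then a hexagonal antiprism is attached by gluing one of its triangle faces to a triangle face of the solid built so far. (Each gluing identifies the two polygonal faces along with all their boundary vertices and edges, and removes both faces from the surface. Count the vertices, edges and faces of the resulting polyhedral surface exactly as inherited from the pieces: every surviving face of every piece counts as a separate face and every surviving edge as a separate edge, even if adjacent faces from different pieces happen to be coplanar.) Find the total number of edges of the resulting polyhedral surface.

42

A regular octahedron: V=6, E=12, F=8.
Attach a regular octahedron (V=6, E=12, F=8) along a 3-gon: merge 3 vertices and 3 edges, delete both glued faces → V=9, E=21, F=14.
Attach a hexagonal antiprism (V=12, E=24, F=14) along a 3-gon: merge 3 vertices and 3 edges, delete both glued faces → V=18, E=42, F=26.
Check: V − E + F = 18 − 42 + 26 = 2.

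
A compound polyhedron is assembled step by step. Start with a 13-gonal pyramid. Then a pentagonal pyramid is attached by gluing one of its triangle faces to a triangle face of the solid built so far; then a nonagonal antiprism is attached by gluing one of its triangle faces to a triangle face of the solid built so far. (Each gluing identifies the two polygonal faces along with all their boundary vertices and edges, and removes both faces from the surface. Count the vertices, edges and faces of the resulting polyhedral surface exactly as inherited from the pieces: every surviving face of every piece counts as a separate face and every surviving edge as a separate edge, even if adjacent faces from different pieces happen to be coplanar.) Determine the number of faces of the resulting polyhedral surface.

36

A 13-gonal pyramid: V=14, E=26, F=14.
Attach a pentagonal pyramid (V=6, E=10, F=6) along a 3-gon: merge 3 vertices and 3 edges, delete both glued faces → V=17, E=33, F=18.
Attach a nonagonal antiprism (V=18, E=36, F=20) along a 3-gon: merge 3 vertices and 3 edges, delete both glued faces → V=32, E=66, F=36.
Check: V − E + F = 32 − 66 + 36 = 2.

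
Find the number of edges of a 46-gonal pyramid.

A pyramid on an n-gon base has one n-gon and n triangles: V = 46 + 1 = 47, E = 2·46 = 92, F = 46 + 1 = 47.

92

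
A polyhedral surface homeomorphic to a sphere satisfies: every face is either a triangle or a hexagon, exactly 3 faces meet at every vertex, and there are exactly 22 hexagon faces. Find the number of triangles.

Let x be the number of triangles; then F = 22 + x.
Edge–face incidences: 2E = 6·22 + 3·x = 132 + 3x.
Every vertex has degree 3, so 3V = 2E.
Euler: V − E + F = 2 ⇒ (2E)/3 − E + (22 + x) = 2.
Multiply by 6: 2·(2E) − 3·(2E) + 6·(22 + x) = 12, i.e. 132 + 6x − (132 + 3x) = 12.
Collecting terms: 3x = 12, so x = 4.
Then 2E = 132 + 3·4 = 144, so E = 72, V = 2E/3 = 48, F = 22 + 4 = 26.

4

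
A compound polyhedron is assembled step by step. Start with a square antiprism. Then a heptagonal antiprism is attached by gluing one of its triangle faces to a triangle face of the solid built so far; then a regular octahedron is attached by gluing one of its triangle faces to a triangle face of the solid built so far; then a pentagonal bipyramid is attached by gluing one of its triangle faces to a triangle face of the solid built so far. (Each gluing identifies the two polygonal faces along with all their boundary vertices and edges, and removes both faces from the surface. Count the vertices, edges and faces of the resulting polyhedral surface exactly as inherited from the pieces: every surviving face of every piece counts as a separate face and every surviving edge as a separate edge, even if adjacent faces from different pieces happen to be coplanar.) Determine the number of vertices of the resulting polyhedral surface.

A square antiprism: V=8, E=16, F=10.
Attach a heptagonal antiprism (V=14, E=28, F=16) along a 3-gon: merge 3 vertices and 3 edges, delete both glued faces → V=19, E=41, F=24.
Attach a regular octahedron (V=6, E=12, F=8) along a 3-gon: merge 3 vertices and 3 edges, delete both glued faces → V=22, E=50, F=30.
Attach a pentagonal bipyramid (V=7, E=15, F=10) along a 3-gon: merge 3 vertices and 3 edges, delete both glued faces → V=26, E=62, F=38.
Check: V − E + F = 26 − 62 + 38 = 2.

26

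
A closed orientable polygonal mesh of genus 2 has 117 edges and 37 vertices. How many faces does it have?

78

For a closed orientable surface of genus 2, χ = 2 − 2·2 = -2.
F = -2 − V + E = -2 − 37 + 117 = 78.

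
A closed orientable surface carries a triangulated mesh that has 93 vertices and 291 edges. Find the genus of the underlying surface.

3

Every face is a triangle and each edge borders two faces, so 3F = 2·291, giving F = 194.
χ = V − E + F = 93 − 291 + 194 = -4.
For a closed orientable surface χ = 2 − 2g, so g = (2 − (-4))/2 = 3.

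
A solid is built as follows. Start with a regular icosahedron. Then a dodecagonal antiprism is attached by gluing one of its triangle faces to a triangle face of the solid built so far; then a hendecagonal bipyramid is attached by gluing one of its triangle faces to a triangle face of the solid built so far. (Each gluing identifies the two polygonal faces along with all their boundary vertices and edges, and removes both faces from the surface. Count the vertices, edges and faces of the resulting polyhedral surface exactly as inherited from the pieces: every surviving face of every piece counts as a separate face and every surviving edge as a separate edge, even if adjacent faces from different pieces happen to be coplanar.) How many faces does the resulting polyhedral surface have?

A regular icosahedron: V=12, E=30, F=20.
Attach a dodecagonal antiprism (V=24, E=48, F=26) along a 3-gon: merge 3 vertices and 3 edges, delete both glued faces → V=33, E=75, F=44.
Attach a hendecagonal bipyramid (V=13, E=33, F=22) along a 3-gon: merge 3 vertices and 3 edges, delete both glued faces → V=43, E=105, F=64.
Check: V − E + F = 43 − 105 + 64 = 2.

64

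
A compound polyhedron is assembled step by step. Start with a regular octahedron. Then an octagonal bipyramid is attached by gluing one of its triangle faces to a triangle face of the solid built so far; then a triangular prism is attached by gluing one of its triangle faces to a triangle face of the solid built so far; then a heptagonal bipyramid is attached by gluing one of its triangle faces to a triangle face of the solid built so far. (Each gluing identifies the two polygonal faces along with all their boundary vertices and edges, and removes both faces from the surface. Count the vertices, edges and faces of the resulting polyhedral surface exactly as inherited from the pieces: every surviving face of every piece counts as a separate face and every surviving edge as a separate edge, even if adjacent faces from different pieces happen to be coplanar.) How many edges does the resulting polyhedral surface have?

A regular octahedron: V=6, E=12, F=8.
Attach an octagonal bipyramid (V=10, E=24, F=16) along a 3-gon: merge 3 vertices and 3 edges, delete both glued faces → V=13, E=33, F=22.
Attach a triangular prism (V=6, E=9, F=5) along a 3-gon: merge 3 vertices and 3 edges, delete both glued faces → V=16, E=39, F=25.
Attach a heptagonal bipyramid (V=9, E=21, F=14) along a 3-gon: merge 3 vertices and 3 edges, delete both glued faces → V=22, E=57, F=37.
Check: V − E + F = 22 − 57 + 37 = 2.

57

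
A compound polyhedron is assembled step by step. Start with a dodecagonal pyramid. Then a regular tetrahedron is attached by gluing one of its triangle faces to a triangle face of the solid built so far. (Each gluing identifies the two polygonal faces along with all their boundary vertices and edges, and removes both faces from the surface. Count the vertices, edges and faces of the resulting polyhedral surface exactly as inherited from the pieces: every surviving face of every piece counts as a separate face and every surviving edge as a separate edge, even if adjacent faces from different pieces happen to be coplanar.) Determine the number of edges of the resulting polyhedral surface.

27

A dodecagonal pyramid: V=13, E=24, F=13.
Attach a regular tetrahedron (V=4, E=6, F=4) along a 3-gon: merge 3 vertices and 3 edges, delete both glued faces → V=14, E=27, F=15.
Check: V − E + F = 14 − 27 + 15 = 2.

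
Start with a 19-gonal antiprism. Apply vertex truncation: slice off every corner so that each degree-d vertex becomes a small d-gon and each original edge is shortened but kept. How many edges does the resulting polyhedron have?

The base solid has V = 38, E = 76, F = 40.
Truncation replaces each original edge-end by a new vertex, so V′ = 2E = 152.
Each original edge survives, and each old vertex of degree d contributes d new edges; summing degrees gives Σd = 2E, so E′ = E + 2E = 3E = 228.
Each original face survives and each original vertex becomes one new face: F′ = F + V = 78.

228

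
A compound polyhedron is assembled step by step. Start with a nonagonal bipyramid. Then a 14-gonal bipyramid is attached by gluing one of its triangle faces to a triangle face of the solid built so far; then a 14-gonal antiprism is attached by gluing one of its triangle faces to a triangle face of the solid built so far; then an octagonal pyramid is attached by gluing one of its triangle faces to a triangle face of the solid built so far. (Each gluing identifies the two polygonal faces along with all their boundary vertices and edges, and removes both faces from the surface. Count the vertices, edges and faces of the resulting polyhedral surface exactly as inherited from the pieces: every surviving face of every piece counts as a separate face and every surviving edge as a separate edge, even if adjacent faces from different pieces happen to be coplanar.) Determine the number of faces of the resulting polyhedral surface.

A nonagonal bipyramid: V=11, E=27, F=18.
Attach a 14-gonal bipyramid (V=16, E=42, F=28) along a 3-gon: merge 3 vertices and 3 edges, delete both glued faces → V=24, E=66, F=44.
Attach a 14-gonal antiprism (V=28, E=56, F=30) along a 3-gon: merge 3 vertices and 3 edges, delete both glued faces → V=49, E=119, F=72.
Attach an octagonal pyramid (V=9, E=16, F=9) along a 3-gon: merge 3 vertices and 3 edges, delete both glued faces → V=55, E=132, F=79.
Check: V − E + F = 55 − 132 + 79 = 2.

79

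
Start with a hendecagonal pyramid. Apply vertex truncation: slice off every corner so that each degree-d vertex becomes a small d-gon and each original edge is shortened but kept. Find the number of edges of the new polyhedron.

66

The base solid has V = 12, E = 22, F = 12.
Truncation replaces each original edge-end by a new vertex, so V′ = 2E = 44.
Each original edge survives, and each old vertex of degree d contributes d new edges; summing degrees gives Σd = 2E, so E′ = E + 2E = 3E = 66.
Each original face survives and each original vertex becomes one new face: F′ = F + V = 24.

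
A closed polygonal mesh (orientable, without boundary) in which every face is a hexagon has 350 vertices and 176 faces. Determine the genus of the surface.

2

Every face is a hexagon, so 2E = 6·176 = 1056, giving E = 528.
χ = V − E + F = 350 − 528 + 176 = -2.
For a closed orientable surface χ = 2 − 2g, so g = (2 − (-2))/2 = 2.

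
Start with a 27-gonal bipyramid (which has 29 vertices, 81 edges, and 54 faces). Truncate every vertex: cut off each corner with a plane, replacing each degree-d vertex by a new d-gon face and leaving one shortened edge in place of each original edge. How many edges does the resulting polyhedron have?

Truncation replaces each original edge-end by a new vertex, so V′ = 2E = 162.
Each original edge survives, and each old vertex of degree d contributes d new edges; summing degrees gives Σd = 2E, so E′ = E + 2E = 3E = 243.
Each original face survives and each original vertex becomes one new face: F′ = F + V = 83.

243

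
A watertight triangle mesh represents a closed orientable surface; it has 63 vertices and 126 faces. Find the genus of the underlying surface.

1

Every face is a triangle, so 2E = 3·126 = 378, giving E = 189.
χ = V − E + F = 63 − 189 + 126 = 0.
For a closed orientable surface χ = 2 − 2g, so g = (2 − (0))/2 = 1.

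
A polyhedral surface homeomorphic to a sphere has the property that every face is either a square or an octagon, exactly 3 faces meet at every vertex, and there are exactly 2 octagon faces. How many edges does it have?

Let x be the number of squares; then F = 2 + x.
Edge–face incidences: 2E = 8·2 + 4·x = 16 + 4x.
Every vertex has degree 3, so 3V = 2E.
Euler: V − E + F = 2 ⇒ (2E)/3 − E + (2 + x) = 2.
Multiply by 6: 2·(2E) − 3·(2E) + 6·(2 + x) = 12, i.e. 12 + 6x − (16 + 4x) = 12.
Collecting terms: 2x − 4 = 12, so 2x = 16, so x = 8.
Then 2E = 16 + 4·8 = 48, so E = 24, V = 2E/3 = 16, F = 2 + 8 = 10.

24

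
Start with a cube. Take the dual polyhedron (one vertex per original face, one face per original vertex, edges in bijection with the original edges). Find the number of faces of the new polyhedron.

8

The base solid has V = 8, E = 12, F = 6.
The dual swaps V and F and preserves E: V′ = F = 6, E′ = E = 12, F′ = V = 8.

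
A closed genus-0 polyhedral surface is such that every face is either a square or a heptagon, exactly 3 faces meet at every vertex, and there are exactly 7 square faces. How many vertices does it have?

14

Let x be the number of heptagons; then F = 7 + x.
Edge–face incidences: 2E = 4·7 + 7·x = 28 + 7x.
Every vertex has degree 3, so 3V = 2E.
Euler: V − E + F = 2 ⇒ (2E)/3 − E + (7 + x) = 2.
Multiply by 6: 2·(2E) − 3·(2E) + 6·(7 + x) = 12, i.e. 42 + 6x − (28 + 7x) = 12.
Collecting terms: −x + 14 = 12, so −x = −2, so x = 2.
Then 2E = 28 + 7·2 = 42, so E = 21, V = 2E/3 = 14, F = 7 + 2 = 9.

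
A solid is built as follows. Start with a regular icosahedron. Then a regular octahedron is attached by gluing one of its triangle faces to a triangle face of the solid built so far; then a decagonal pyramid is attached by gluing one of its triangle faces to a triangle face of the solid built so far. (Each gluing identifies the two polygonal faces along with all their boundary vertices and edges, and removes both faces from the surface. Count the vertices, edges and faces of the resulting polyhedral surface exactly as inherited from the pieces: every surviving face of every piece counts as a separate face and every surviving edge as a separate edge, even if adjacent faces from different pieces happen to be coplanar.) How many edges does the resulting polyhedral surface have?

56

A regular icosahedron: V=12, E=30, F=20.
Attach a regular octahedron (V=6, E=12, F=8) along a 3-gon: merge 3 vertices and 3 edges, delete both glued faces → V=15, E=39, F=26.
Attach a decagonal pyramid (V=11, E=20, F=11) along a 3-gon: merge 3 vertices and 3 edges, delete both glued faces → V=23, E=56, F=35.
Check: V − E + F = 23 − 56 + 35 = 2.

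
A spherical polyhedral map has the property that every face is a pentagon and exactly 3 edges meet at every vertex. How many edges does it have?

30

Each face has 5 edges and each edge borders two faces, so 2E = 5F.
Each vertex has degree 3, so 3V = 2E and hence V = 5F/3.
Euler: V − E + F = 2 ⇒ (5F/3) − (5F/2) + F = 2.
Multiply by 6: (10 − 15 + 6)F = 12, i.e. 1F = 12.
So F = 12, E = 5·12/2 = 30, V = 5·12/3 = 20.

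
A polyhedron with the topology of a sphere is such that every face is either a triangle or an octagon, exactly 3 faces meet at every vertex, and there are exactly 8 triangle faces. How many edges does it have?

36

Let x be the number of octagons; then F = 8 + x.
Edge–face incidences: 2E = 3·8 + 8·x = 24 + 8x.
Every vertex has degree 3, so 3V = 2E.
Euler: V − E + F = 2 ⇒ (2E)/3 − E + (8 + x) = 2.
Multiply by 6: 2·(2E) − 3·(2E) + 6·(8 + x) = 12, i.e. 48 + 6x − (24 + 8x) = 12.
Collecting terms: −2x + 24 = 12, so −2x = −12, so x = 6.
Then 2E = 24 + 8·6 = 72, so E = 36, V = 2E/3 = 24, F = 8 + 6 = 14.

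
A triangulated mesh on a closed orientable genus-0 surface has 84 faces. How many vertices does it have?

χ = 2 − 2·0 = 2, and every face is a triangle so 3F = 2E.
E = 3·84/2 = 126. Then V = 2 + E − F = 2 + 126 − 84 = 44.

44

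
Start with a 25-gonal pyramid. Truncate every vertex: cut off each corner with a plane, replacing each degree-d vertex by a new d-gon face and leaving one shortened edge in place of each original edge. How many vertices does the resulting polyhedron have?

100

The base solid has V = 26, E = 50, F = 26.
Truncation replaces each original edge-end by a new vertex, so V′ = 2E = 100.
Each original edge survives, and each old vertex of degree d contributes d new edges; summing degrees gives Σd = 2E, so E′ = E + 2E = 3E = 150.
Each original face survives and each original vertex becomes one new face: F′ = F + V = 52.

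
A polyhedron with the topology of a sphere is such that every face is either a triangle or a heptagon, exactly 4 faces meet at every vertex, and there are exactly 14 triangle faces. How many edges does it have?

Let x be the number of heptagons; then F = 14 + x.
Edge–face incidences: 2E = 3·14 + 7·x = 42 + 7x.
Every vertex has degree 4, so 4V = 2E.
Euler: V − E + F = 2 ⇒ (2E)/4 − E + (14 + x) = 2.
Multiply by 8: 2·(2E) − 4·(2E) + 8·(14 + x) = 16, i.e. 112 + 8x − 2·(42 + 7x) = 16.
Collecting terms: −6x + 28 = 16, so −6x = −12, so x = 2.
Then 2E = 42 + 7·2 = 56, so E = 28, V = 2E/4 = 14, F = 14 + 2 = 16.

28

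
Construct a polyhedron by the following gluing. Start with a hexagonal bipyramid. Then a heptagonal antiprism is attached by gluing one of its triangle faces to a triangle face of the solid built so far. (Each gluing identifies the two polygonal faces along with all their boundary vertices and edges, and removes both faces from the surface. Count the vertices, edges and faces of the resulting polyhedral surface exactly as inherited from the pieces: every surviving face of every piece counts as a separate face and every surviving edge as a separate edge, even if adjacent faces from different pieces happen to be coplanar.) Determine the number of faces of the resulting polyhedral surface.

26

A hexagonal bipyramid: V=8, E=18, F=12.
Attach a heptagonal antiprism (V=14, E=28, F=16) along a 3-gon: merge 3 vertices and 3 edges, delete both glued faces → V=19, E=43, F=26.
Check: V − E + F = 19 − 43 + 26 = 2.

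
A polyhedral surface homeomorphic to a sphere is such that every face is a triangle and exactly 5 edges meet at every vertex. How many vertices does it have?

12

Each face has 3 edges and each edge borders two faces, so 2E = 3F.
Each vertex has degree 5, so 5V = 2E and hence V = 3F/5.
Euler: V − E + F = 2 ⇒ (3F/5) − (3F/2) + F = 2.
Multiply by 10: (6 − 15 + 10)F = 20, i.e. 1F = 20.
So F = 20, E = 3·20/2 = 30, V = 3·20/5 = 12.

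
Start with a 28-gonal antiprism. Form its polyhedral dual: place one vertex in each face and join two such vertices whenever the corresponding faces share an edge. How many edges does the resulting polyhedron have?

The base solid has V = 56, E = 112, F = 58.
The dual swaps V and F and preserves E: V′ = F = 58, E′ = E = 112, F′ = V = 56.

112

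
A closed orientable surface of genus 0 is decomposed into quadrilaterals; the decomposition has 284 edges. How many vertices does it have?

χ = 2 − 2·0 = 2, and every face is a square so 4F = 2E.
F = 2E/4 = 142. Then V = 2 + E − F = 2 + 284 − 142 = 144.

144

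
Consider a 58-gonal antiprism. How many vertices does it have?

An antiprism on an n-gon has two n-gon caps and 2n triangles: V = 2·58 = 116, E = 4·58 = 232, F = 2·58 + 2 = 118.
Check: V − E + F = 116 − 232 + 118 = 2.

116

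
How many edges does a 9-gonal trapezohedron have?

The n-trapezohedron (dual of the n-antiprism) has V = 2·9 + 2 = 20, E = 4·9 = 36, F = 2·9 = 18.

36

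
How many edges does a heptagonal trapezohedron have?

The n-trapezohedron (dual of the n-antiprism) has V = 2·7 + 2 = 16, E = 4·7 = 28, F = 2·7 = 14.
Check: V − E + F = 16 − 28 + 14 = 2.

28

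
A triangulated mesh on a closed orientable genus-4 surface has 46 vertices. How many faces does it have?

χ = 2 − 2·4 = -6, and every face is a triangle so 3F = 2E.
V − E + F = -6 with E = 3F/2 gives 46 − (3/2 − 1)·F = -6, so F = 104 and E = 156.

104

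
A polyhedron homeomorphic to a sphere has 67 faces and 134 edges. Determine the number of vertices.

69

Here V − E + F = 2.
V = 2 + E − F = 2 + 134 − 67 = 69.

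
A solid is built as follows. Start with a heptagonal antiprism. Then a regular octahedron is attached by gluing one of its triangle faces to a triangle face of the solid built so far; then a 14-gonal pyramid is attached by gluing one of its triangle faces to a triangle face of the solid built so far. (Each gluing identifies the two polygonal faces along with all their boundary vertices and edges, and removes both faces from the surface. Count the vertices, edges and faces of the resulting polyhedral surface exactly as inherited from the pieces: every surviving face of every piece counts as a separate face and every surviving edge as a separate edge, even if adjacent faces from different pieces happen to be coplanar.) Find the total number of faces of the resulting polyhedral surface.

35

A heptagonal antiprism: V=14, E=28, F=16.
Attach a regular octahedron (V=6, E=12, F=8) along a 3-gon: merge 3 vertices and 3 edges, delete both glued faces → V=17, E=37, F=22.
Attach a 14-gonal pyramid (V=15, E=28, F=15) along a 3-gon: merge 3 vertices and 3 edges, delete both glued faces → V=29, E=62, F=35.
Check: V − E + F = 29 − 62 + 35 = 2.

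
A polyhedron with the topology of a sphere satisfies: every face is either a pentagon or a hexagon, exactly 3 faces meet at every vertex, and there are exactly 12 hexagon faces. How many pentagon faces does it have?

Let x be the number of pentagons; then F = 12 + x.
Edge–face incidences: 2E = 6·12 + 5·x = 72 + 5x.
Every vertex has degree 3, so 3V = 2E.
Euler: V − E + F = 2 ⇒ (2E)/3 − E + (12 + x) = 2.
Multiply by 6: 2·(2E) − 3·(2E) + 6·(12 + x) = 12, i.e. 72 + 6x − (72 + 5x) = 12.
Collecting terms: x = 12.
Then 2E = 72 + 5·12 = 132, so E = 66, V = 2E/3 = 44, F = 12 + 12 = 24.

12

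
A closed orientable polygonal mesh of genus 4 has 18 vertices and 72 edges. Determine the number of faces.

For a closed orientable surface of genus 4, χ = 2 − 2·4 = -6.
F = -6 − V + E = -6 − 18 + 72 = 48.

48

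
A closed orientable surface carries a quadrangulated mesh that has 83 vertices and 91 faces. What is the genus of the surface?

Every face is a square, so 2E = 4·91 = 364, giving E = 182.
χ = V − E + F = 83 − 182 + 91 = -8.
For a closed orientable surface χ = 2 − 2g, so g = (2 − (-8))/2 = 5.

5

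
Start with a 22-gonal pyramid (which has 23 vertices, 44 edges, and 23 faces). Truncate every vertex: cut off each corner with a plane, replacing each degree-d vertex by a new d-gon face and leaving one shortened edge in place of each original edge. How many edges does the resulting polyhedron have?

132

Truncation replaces each original edge-end by a new vertex, so V′ = 2E = 88.
Each original edge survives, and each old vertex of degree d contributes d new edges; summing degrees gives Σd = 2E, so E′ = E + 2E = 3E = 132.
Each original face survives and each original vertex becomes one new face: F′ = F + V = 46.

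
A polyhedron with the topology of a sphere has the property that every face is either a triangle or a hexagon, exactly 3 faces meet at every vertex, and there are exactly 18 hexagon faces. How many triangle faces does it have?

4

Let x be the number of triangles; then F = 18 + x.
Edge–face incidences: 2E = 6·18 + 3·x = 108 + 3x.
Every vertex has degree 3, so 3V = 2E.
Euler: V − E + F = 2 ⇒ (2E)/3 − E + (18 + x) = 2.
Multiply by 6: 2·(2E) − 3·(2E) + 6·(18 + x) = 12, i.e. 108 + 6x − (108 + 3x) = 12.
Collecting terms: 3x = 12, so x = 4.
Then 2E = 108 + 3·4 = 120, so E = 60, V = 2E/3 = 40, F = 18 + 4 = 22.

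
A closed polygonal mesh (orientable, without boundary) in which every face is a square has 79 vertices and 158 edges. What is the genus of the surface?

Every face is a square and each edge borders two faces, so 4F = 2·158, giving F = 79.
χ = V − E + F = 79 − 158 + 79 = 0.
For a closed orientable surface χ = 2 − 2g, so g = (2 − (0))/2 = 1.

1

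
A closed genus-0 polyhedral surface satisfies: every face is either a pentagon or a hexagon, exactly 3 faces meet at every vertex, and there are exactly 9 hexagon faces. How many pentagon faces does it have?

12

Let x be the number of pentagons; then F = 9 + x.
Edge–face incidences: 2E = 6·9 + 5·x = 54 + 5x.
Every vertex has degree 3, so 3V = 2E.
Euler: V − E + F = 2 ⇒ (2E)/3 − E + (9 + x) = 2.
Multiply by 6: 2·(2E) − 3·(2E) + 6·(9 + x) = 12, i.e. 54 + 6x − (54 + 5x) = 12.
Collecting terms: x = 12.
Then 2E = 54 + 5·12 = 114, so E = 57, V = 2E/3 = 38, F = 9 + 12 = 21.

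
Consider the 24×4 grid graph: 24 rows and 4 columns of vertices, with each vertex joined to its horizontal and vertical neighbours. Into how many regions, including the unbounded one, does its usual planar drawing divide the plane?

70

The grid has V = 24·4 = 96 vertices and E = 24·3 + 4·23 = 164 edges.
F = 2 − V + E = 2 − 96 + 164 = 70.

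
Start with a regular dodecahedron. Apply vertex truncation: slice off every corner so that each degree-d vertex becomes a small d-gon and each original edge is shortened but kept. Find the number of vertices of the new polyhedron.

60

The base solid has V = 20, E = 30, F = 12.
Truncation replaces each original edge-end by a new vertex, so V′ = 2E = 60.
Each original edge survives, and each old vertex of degree d contributes d new edges; summing degrees gives Σd = 2E, so E′ = E + 2E = 3E = 90.
Each original face survives and each original vertex becomes one new face: F′ = F + V = 32.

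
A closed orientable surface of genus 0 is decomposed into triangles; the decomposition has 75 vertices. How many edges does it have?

χ = 2 − 2·0 = 2, and every face is a triangle so 3F = 2E.
V − E + F = 2 with E = 3F/2 gives 75 − (3/2 − 1)·F = 2, so F = 146 and E = 219.

219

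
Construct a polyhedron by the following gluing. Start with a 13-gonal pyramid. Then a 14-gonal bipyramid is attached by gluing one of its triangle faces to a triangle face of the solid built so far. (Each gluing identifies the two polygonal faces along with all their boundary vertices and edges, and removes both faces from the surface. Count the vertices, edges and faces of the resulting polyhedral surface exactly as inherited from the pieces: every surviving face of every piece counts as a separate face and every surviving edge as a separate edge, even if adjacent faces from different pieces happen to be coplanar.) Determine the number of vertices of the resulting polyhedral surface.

27

A 13-gonal pyramid: V=14, E=26, F=14.
Attach a 14-gonal bipyramid (V=16, E=42, F=28) along a 3-gon: merge 3 vertices and 3 edges, delete both glued faces → V=27, E=65, F=40.
Check: V − E + F = 27 − 65 + 40 = 2.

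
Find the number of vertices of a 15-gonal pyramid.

A pyramid on an n-gon base has one n-gon and n triangles: V = 15 + 1 = 16, E = 2·15 = 30, F = 15 + 1 = 16.

16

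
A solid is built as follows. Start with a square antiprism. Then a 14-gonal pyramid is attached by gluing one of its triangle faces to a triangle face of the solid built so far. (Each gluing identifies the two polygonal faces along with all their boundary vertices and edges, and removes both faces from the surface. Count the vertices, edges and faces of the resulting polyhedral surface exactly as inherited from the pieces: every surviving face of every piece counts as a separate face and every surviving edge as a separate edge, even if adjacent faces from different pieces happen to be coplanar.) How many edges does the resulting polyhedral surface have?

41

A square antiprism: V=8, E=16, F=10.
Attach a 14-gonal pyramid (V=15, E=28, F=15) along a 3-gon: merge 3 vertices and 3 edges, delete both glued faces → V=20, E=41, F=23.
Check: V − E + F = 20 − 41 + 23 = 2.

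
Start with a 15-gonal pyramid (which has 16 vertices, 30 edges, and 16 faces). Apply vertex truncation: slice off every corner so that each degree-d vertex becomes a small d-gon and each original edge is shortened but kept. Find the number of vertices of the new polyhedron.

60

Truncation replaces each original edge-end by a new vertex, so V′ = 2E = 60.
Each original edge survives, and each old vertex of degree d contributes d new edges; summing degrees gives Σd = 2E, so E′ = E + 2E = 3E = 90.
Each original face survives and each original vertex becomes one new face: F′ = F + V = 32.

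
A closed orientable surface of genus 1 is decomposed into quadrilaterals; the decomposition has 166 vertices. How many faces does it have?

166

χ = 2 − 2·1 = 0, and every face is a square so 4F = 2E.
V − E + F = 0 with E = 4F/2 gives 166 − (4/2 − 1)·F = 0, so F = 166 and E = 332.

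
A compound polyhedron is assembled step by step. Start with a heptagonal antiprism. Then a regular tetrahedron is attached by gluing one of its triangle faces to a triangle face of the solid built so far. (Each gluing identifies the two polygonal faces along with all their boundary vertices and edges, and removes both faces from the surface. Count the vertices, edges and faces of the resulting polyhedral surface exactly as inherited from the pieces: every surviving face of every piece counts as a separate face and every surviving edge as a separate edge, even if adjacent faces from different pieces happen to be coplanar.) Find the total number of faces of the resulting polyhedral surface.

18

A heptagonal antiprism: V=14, E=28, F=16.
Attach a regular tetrahedron (V=4, E=6, F=4) along a 3-gon: merge 3 vertices and 3 edges, delete both glued faces → V=15, E=31, F=18.
Check: V − E + F = 15 − 31 + 18 = 2.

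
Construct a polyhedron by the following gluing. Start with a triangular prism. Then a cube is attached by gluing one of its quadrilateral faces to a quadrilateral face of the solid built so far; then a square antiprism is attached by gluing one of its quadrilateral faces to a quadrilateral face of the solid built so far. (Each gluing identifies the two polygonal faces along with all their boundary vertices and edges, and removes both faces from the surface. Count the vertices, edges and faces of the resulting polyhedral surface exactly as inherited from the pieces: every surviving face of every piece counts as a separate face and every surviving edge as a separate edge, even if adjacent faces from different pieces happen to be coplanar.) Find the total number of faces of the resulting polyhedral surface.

17

A triangular prism: V=6, E=9, F=5.
Attach a cube (V=8, E=12, F=6) along a 4-gon: merge 4 vertices and 4 edges, delete both glued faces → V=10, E=17, F=9.
Attach a square antiprism (V=8, E=16, F=10) along a 4-gon: merge 4 vertices and 4 edges, delete both glued faces → V=14, E=29, F=17.
Check: V − E + F = 14 − 29 + 17 = 2.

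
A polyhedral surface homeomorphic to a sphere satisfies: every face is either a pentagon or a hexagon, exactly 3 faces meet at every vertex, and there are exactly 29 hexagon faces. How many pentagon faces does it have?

12

Let x be the number of pentagons; then F = 29 + x.
Edge–face incidences: 2E = 6·29 + 5·x = 174 + 5x.
Every vertex has degree 3, so 3V = 2E.
Euler: V − E + F = 2 ⇒ (2E)/3 − E + (29 + x) = 2.
Multiply by 6: 2·(2E) − 3·(2E) + 6·(29 + x) = 12, i.e. 174 + 6x − (174 + 5x) = 12.
Collecting terms: x = 12.
Then 2E = 174 + 5·12 = 234, so E = 117, V = 2E/3 = 78, F = 29 + 12 = 41.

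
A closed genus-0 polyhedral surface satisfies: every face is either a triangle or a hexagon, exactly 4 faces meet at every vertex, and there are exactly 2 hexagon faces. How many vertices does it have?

Let x be the number of triangles; then F = 2 + x.
Edge–face incidences: 2E = 6·2 + 3·x = 12 + 3x.
Every vertex has degree 4, so 4V = 2E.
Euler: V − E + F = 2 ⇒ (2E)/4 − E + (2 + x) = 2.
Multiply by 8: 2·(2E) − 4·(2E) + 8·(2 + x) = 16, i.e. 16 + 8x − 2·(12 + 3x) = 16.
Collecting terms: 2x − 8 = 16, so 2x = 24, so x = 12.
Then 2E = 12 + 3·12 = 48, so E = 24, V = 2E/4 = 12, F = 2 + 12 = 14.

12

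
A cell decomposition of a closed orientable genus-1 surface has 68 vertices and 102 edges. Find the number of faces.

34

For a closed orientable surface of genus 1, χ = 2 − 2·1 = 0.
F = 0 − V + E = 0 − 68 + 102 = 34.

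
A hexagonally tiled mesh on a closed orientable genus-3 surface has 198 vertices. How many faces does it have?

101

χ = 2 − 2·3 = -4, and every face is a hexagon so 6F = 2E.
V − E + F = -4 with E = 6F/2 gives 198 − (6/2 − 1)·F = -4, so F = 101 and E = 303.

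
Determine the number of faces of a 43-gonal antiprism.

88

An antiprism on an n-gon has two n-gon caps and 2n triangles: V = 2·43 = 86, E = 4·43 = 172, F = 2·43 + 2 = 88.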